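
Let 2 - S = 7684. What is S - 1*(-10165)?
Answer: 2483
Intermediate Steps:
S = -7682 (S = 2 - 1*7684 = 2 - 7684 = -7682)
S - 1*(-10165) = -7682 - 1*(-10165) = -7682 + 10165 = 2483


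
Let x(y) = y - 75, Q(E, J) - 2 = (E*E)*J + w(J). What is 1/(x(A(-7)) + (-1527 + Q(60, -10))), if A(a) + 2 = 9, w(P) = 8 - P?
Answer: -1/37575 ≈ -2.6613e-5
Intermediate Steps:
A(a) = 7 (A(a) = -2 + 9 = 7)
Q(E, J) = 10 - J + J*E² (Q(E, J) = 2 + ((E*E)*J + (8 - J)) = 2 + (E²*J + (8 - J)) = 2 + (J*E² + (8 - J)) = 2 + (8 - J + J*E²) = 10 - J + J*E²)
x(y) = -75 + y
1/(x(A(-7)) + (-1527 + Q(60, -10))) = 1/((-75 + 7) + (-1527 + (10 - 1*(-10) - 10*60²))) = 1/(-68 + (-1527 + (10 + 10 - 10*3600))) = 1/(-68 + (-1527 + (10 + 10 - 36000))) = 1/(-68 + (-1527 - 35980)) = 1/(-68 - 37507) = 1/(-37575) = -1/37575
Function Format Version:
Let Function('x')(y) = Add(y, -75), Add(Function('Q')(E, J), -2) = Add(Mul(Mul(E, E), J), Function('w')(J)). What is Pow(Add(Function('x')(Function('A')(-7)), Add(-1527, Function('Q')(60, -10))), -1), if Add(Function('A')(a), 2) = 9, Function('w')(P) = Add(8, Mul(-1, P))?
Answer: Rational(-1, 37575) ≈ -2.6613e-5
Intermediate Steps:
Function('A')(a) = 7 (Function('A')(a) = Add(-2, 9) = 7)
Function('Q')(E, J) = Add(10, Mul(-1, J), Mul(J, Pow(E, 2))) (Function('Q')(E, J) = Add(2, Add(Mul(Mul(E, E), J), Add(8, Mul(-1, J)))) = Add(2, Add(Mul(Pow(E, 2), J), Add(8, Mul(-1, J)))) = Add(2, Add(Mul(J, Pow(E, 2)), Add(8, Mul(-1, J)))) = Add(2, Add(8, Mul(-1, J), Mul(J, Pow(E, 2)))) = Add(10, Mul(-1, J), Mul(J, Pow(E, 2))))
Function('x')(y) = Add(-75, y)
Pow(Add(Function('x')(Function('A')(-7)), Add(-1527, Function('Q')(60, -10))), -1) = Pow(Add(Add(-75, 7), Add(-1527, Add(10, Mul(-1, -10), Mul(-10, Pow(60, 2))))), -1) = Pow(Add(-68, Add(-1527, Add(10, 10, Mul(-10, 3600)))), -1) = Pow(Add(-68, Add(-1527, Add(10, 10, -36000))), -1) = Pow(Add(-68, Add(-1527, -35980)), -1) = Pow(Add(-68, -37507), -1) = Pow(-37575, -1) = Rational(-1, 37575)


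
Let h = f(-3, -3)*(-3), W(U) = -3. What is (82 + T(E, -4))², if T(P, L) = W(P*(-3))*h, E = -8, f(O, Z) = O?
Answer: 3025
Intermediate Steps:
h = 9 (h = -3*(-3) = 9)
T(P, L) = -27 (T(P, L) = -3*9 = -27)
(82 + T(E, -4))² = (82 - 27)² = 55² = 3025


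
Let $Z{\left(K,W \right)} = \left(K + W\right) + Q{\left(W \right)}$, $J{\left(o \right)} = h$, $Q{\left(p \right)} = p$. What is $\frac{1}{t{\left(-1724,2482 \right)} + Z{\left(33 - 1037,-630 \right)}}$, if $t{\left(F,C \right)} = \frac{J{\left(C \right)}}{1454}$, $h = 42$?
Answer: $- \frac{727}{1645907} \approx -0.0004417$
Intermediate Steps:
$J{\left(o \right)} = 42$
$Z{\left(K,W \right)} = K + 2 W$ ($Z{\left(K,W \right)} = \left(K + W\right) + W = K + 2 W$)
$t{\left(F,C \right)} = \frac{21}{727}$ ($t{\left(F,C \right)} = \frac{42}{1454} = 42 \cdot \frac{1}{1454} = \frac{21}{727}$)
$\frac{1}{t{\left(-1724,2482 \right)} + Z{\left(33 - 1037,-630 \right)}} = \frac{1}{\frac{21}{727} + \left(\left(33 - 1037\right) + 2 \left(-630\right)\right)} = \frac{1}{\frac{21}{727} + \left(\left(33 - 1037\right) - 1260\right)} = \frac{1}{\frac{21}{727} - 2264} = \frac{1}{- \frac{1645907}{727}} = - \frac{727}{1645907}$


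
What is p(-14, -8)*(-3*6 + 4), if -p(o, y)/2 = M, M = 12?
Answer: 336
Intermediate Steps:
p(o, y) = -24 (p(o, y) = -2*12 = -24)
p(-14, -8)*(-3*6 + 4) = -24*(-3*6 + 4) = -24*(-18 + 4) = -24*(-14) = 336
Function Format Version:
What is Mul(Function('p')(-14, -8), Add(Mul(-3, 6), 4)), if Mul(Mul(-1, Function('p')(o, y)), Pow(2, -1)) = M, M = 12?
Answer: 336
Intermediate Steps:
Function('p')(o, y) = -24 (Function('p')(o, y) = Mul(-2, 12) = -24)
Mul(Function('p')(-14, -8), Add(Mul(-3, 6), 4)) = Mul(-24, Add(Mul(-3, 6), 4)) = Mul(-24, Add(-18, 4)) = Mul(-24, -14) = 336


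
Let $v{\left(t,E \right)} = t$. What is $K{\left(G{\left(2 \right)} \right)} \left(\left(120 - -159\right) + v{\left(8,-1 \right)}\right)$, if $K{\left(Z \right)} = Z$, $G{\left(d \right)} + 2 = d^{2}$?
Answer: $574$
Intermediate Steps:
$G{\left(d \right)} = -2 + d^{2}$
$K{\left(G{\left(2 \right)} \right)} \left(\left(120 - -159\right) + v{\left(8,-1 \right)}\right) = \left(-2 + 2^{2}\right) \left(\left(120 - -159\right) + 8\right) = \left(-2 + 4\right) \left(\left(120 + 159\right) + 8\right) = 2 \left(279 + 8\right) = 2 \cdot 287 = 574$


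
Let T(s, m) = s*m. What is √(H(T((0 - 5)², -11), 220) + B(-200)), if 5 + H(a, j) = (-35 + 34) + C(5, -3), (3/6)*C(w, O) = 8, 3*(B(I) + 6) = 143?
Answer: √465/3 ≈ 7.1880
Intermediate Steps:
B(I) = 125/3 (B(I) = -6 + (⅓)*143 = -6 + 143/3 = 125/3)
C(w, O) = 16 (C(w, O) = 2*8 = 16)
T(s, m) = m*s
H(a, j) = 10 (H(a, j) = -5 + ((-35 + 34) + 16) = -5 + (-1 + 16) = -5 + 15 = 10)
√(H(T((0 - 5)², -11), 220) + B(-200)) = √(10 + 125/3) = √(155/3) = √465/3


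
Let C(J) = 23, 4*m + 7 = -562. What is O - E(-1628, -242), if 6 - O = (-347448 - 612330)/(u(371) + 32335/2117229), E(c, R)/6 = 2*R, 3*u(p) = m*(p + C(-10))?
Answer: 75380808656022/26369595143 ≈ 2858.6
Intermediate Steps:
m = -569/4 (m = -7/4 + (¼)*(-562) = -7/4 - 281/2 = -569/4 ≈ -142.25)
u(p) = -13087/12 - 569*p/12 (u(p) = (-569*(p + 23)/4)/3 = (-569*(23 + p)/4)/3 = (-13087/4 - 569*p/4)/3 = -13087/12 - 569*p/12)
E(c, R) = 12*R (E(c, R) = 6*(2*R) = 12*R)
O = -1196495639250/26369595143 (O = 6 - (-347448 - 612330)/((-13087/12 - 569/12*371) + 32335/2117229) = 6 - (-959778)/((-13087/12 - 211099/12) + 32335*(1/2117229)) = 6 - (-959778)/(-112093/6 + 32335/2117229) = 6 - (-959778)/(-26369595143/1411486) = 6 - (-959778)*(-1411486)/26369595143 = 6 - 1*1354713210108/26369595143 = 6 - 1354713210108/26369595143 = -1196495639250/26369595143 ≈ -45.374)
O - E(-1628, -242) = -1196495639250/26369595143 - 12*(-242) = -1196495639250/26369595143 - 1*(-2904) = -1196495639250/26369595143 + 2904 = 75380808656022/26369595143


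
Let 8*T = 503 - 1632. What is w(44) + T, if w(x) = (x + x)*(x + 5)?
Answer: 33367/8 ≈ 4170.9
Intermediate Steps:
T = -1129/8 (T = (503 - 1632)/8 = (1/8)*(-1129) = -1129/8 ≈ -141.13)
w(x) = 2*x*(5 + x) (w(x) = (2*x)*(5 + x) = 2*x*(5 + x))
w(44) + T = 2*44*(5 + 44) - 1129/8 = 2*44*49 - 1129/8 = 4312 - 1129/8 = 33367/8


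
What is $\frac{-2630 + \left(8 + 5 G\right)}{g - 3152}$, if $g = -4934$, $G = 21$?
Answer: $\frac{2517}{8086} \approx 0.31128$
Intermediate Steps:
$\frac{-2630 + \left(8 + 5 G\right)}{g - 3152} = \frac{-2630 + \left(8 + 5 \cdot 21\right)}{-4934 - 3152} = \frac{-2630 + \left(8 + 105\right)}{-8086} = \left(-2630 + 113\right) \left(- \frac{1}{8086}\right) = \left(-2517\right) \left(- \frac{1}{8086}\right) = \frac{2517}{8086}$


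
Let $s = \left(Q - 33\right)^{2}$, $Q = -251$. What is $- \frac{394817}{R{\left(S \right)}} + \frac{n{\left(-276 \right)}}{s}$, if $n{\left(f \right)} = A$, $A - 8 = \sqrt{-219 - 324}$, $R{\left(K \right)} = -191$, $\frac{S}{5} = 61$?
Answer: $\frac{3980545185}{1925662} + \frac{i \sqrt{543}}{80656} \approx 2067.1 + 0.00028891 i$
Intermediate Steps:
$S = 305$ ($S = 5 \cdot 61 = 305$)
$s = 80656$ ($s = \left(-251 - 33\right)^{2} = \left(-284\right)^{2} = 80656$)
$A = 8 + i \sqrt{543}$ ($A = 8 + \sqrt{-219 - 324} = 8 + \sqrt{-543} = 8 + i \sqrt{543} \approx 8.0 + 23.302 i$)
$n{\left(f \right)} = 8 + i \sqrt{543}$
$- \frac{394817}{R{\left(S \right)}} + \frac{n{\left(-276 \right)}}{s} = - \frac{394817}{-191} + \frac{8 + i \sqrt{543}}{80656} = \left(-394817\right) \left(- \frac{1}{191}\right) + \left(8 + i \sqrt{543}\right) \frac{1}{80656} = \frac{394817}{191} + \left(\frac{1}{10082} + \frac{i \sqrt{543}}{80656}\right) = \frac{3980545185}{1925662} + \frac{i \sqrt{543}}{80656}$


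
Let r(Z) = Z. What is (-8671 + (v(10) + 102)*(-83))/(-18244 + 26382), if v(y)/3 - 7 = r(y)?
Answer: -10685/4069 ≈ -2.6260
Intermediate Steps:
v(y) = 21 + 3*y
(-8671 + (v(10) + 102)*(-83))/(-18244 + 26382) = (-8671 + ((21 + 3*10) + 102)*(-83))/(-18244 + 26382) = (-8671 + ((21 + 30) + 102)*(-83))/8138 = (-8671 + (51 + 102)*(-83))*(1/8138) = (-8671 + 153*(-83))*(1/8138) = (-8671 - 12699)*(1/8138) = -21370*1/8138 = -10685/4069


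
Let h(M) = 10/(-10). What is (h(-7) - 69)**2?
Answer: 4900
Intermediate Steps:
h(M) = -1 (h(M) = 10*(-1/10) = -1)
(h(-7) - 69)**2 = (-1 - 69)**2 = (-70)**2 = 4900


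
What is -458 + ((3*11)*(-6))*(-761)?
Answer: 150220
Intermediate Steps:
-458 + ((3*11)*(-6))*(-761) = -458 + (33*(-6))*(-761) = -458 - 198*(-761) = -458 + 150678 = 150220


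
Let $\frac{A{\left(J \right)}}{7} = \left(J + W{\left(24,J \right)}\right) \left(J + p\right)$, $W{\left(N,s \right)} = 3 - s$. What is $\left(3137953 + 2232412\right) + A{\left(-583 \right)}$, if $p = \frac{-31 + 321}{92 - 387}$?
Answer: $\frac{316127980}{59} \approx 5.3581 \cdot 10^{6}$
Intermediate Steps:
$p = - \frac{58}{59}$ ($p = \frac{290}{-295} = 290 \left(- \frac{1}{295}\right) = - \frac{58}{59} \approx -0.98305$)
$A{\left(J \right)} = - \frac{1218}{59} + 21 J$ ($A{\left(J \right)} = 7 \left(J - \left(-3 + J\right)\right) \left(J - \frac{58}{59}\right) = 7 \cdot 3 \left(- \frac{58}{59} + J\right) = 7 \left(- \frac{174}{59} + 3 J\right) = - \frac{1218}{59} + 21 J$)
$\left(3137953 + 2232412\right) + A{\left(-583 \right)} = \left(3137953 + 2232412\right) + \left(- \frac{1218}{59} + 21 \left(-583\right)\right) = 5370365 - \frac{723555}{59} = \frac{316127980}{59}$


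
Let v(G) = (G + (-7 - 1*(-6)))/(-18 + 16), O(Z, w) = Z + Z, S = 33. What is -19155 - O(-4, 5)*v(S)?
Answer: -19283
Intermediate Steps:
O(Z, w) = 2*Z
v(G) = ½ - G/2 (v(G) = (G + (-7 + 6))/(-2) = (G - 1)*(-½) = (-1 + G)*(-½) = ½ - G/2)
-19155 - O(-4, 5)*v(S) = -19155 - 2*(-4)*(½ - ½*33) = -19155 - (-8)*(½ - 33/2) = -19155 - (-8)*(-16) = -19155 - 1*128 = -19155 - 128 = -19283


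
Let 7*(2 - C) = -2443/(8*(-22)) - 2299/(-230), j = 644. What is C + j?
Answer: 91042023/141680 ≈ 642.59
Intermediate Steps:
C = -199897/141680 (C = 2 - (-2443/(8*(-22)) - 2299/(-230))/7 = 2 - (-2443/(-176) - 2299*(-1/230))/7 = 2 - (-2443*(-1/176) + 2299/230)/7 = 2 - (2443/176 + 2299/230)/7 = 2 - 1/7*483257/20240 = 2 - 483257/141680 = -199897/141680 ≈ -1.4109)
C + j = -199897/141680 + 644 = 91042023/141680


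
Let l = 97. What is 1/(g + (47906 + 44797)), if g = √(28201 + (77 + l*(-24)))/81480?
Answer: 4103028847008/380363083204182451 - 2716*√1038/380363083204182451 ≈ 1.0787e-5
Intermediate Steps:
g = √1038/16296 (g = √(28201 + (77 + 97*(-24)))/81480 = √(28201 + (77 - 2328))*(1/81480) = √(28201 - 2251)*(1/81480) = √25950*(1/81480) = (5*√1038)*(1/81480) = √1038/16296 ≈ 0.0019770)
1/(g + (47906 + 44797)) = 1/(√1038/16296 + (47906 + 44797)) = 1/(√1038/16296 + 92703) = 1/(92703 + √1038/16296)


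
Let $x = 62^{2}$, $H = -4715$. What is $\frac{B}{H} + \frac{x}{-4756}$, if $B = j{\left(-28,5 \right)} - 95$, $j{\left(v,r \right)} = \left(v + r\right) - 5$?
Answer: $- \frac{106948}{136735} \approx -0.78216$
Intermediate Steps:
$x = 3844$
$j{\left(v,r \right)} = -5 + r + v$ ($j{\left(v,r \right)} = \left(r + v\right) - 5 = -5 + r + v$)
$B = -123$ ($B = \left(-5 + 5 - 28\right) - 95 = -28 - 95 = -123$)
$\frac{B}{H} + \frac{x}{-4756} = - \frac{123}{-4715} + \frac{3844}{-4756} = \left(-123\right) \left(- \frac{1}{4715}\right) + 3844 \left(- \frac{1}{4756}\right) = \frac{3}{115} - \frac{961}{1189} = - \frac{106948}{136735}$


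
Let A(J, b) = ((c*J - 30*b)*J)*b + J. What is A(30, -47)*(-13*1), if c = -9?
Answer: 20895810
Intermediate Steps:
A(J, b) = J + J*b*(-30*b - 9*J) (A(J, b) = ((-9*J - 30*b)*J)*b + J = ((-30*b - 9*J)*J)*b + J = (J*(-30*b - 9*J))*b + J = J*b*(-30*b - 9*J) + J = J + J*b*(-30*b - 9*J))
A(30, -47)*(-13*1) = (30*(1 - 30*(-47)**2 - 9*30*(-47)))*(-13*1) = (30*(1 - 30*2209 + 12690))*(-13) = (30*(1 - 66270 + 12690))*(-13) = (30*(-53579))*(-13) = -1607370*(-13) = 20895810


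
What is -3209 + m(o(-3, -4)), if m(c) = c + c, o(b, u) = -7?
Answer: -3223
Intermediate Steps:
m(c) = 2*c
-3209 + m(o(-3, -4)) = -3209 + 2*(-7) = -3209 - 14 = -3223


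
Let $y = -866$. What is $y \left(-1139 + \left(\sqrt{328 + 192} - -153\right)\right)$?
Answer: $853876 - 1732 \sqrt{130} \approx 8.3413 \cdot 10^{5}$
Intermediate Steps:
$y \left(-1139 + \left(\sqrt{328 + 192} - -153\right)\right) = - 866 \left(-1139 + \left(\sqrt{328 + 192} - -153\right)\right) = - 866 \left(-1139 + \left(\sqrt{520} + 153\right)\right) = - 866 \left(-1139 + \left(2 \sqrt{130} + 153\right)\right) = - 866 \left(-1139 + \left(153 + 2 \sqrt{130}\right)\right) = - 866 \left(-986 + 2 \sqrt{130}\right) = 853876 - 1732 \sqrt{130}$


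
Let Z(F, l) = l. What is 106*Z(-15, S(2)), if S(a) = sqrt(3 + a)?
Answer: 106*sqrt(5) ≈ 237.02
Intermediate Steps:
106*Z(-15, S(2)) = 106*sqrt(3 + 2) = 106*sqrt(5)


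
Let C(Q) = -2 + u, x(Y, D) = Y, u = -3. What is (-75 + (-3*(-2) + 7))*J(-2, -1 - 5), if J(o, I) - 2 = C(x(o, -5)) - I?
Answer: -186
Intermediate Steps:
C(Q) = -5 (C(Q) = -2 - 3 = -5)
J(o, I) = -3 - I (J(o, I) = 2 + (-5 - I) = -3 - I)
(-75 + (-3*(-2) + 7))*J(-2, -1 - 5) = (-75 + (-3*(-2) + 7))*(-3 - (-1 - 5)) = (-75 + (6 + 7))*(-3 - 1*(-6)) = (-75 + 13)*(-3 + 6) = -62*3 = -186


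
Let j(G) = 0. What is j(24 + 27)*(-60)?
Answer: 0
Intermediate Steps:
j(24 + 27)*(-60) = 0*(-60) = 0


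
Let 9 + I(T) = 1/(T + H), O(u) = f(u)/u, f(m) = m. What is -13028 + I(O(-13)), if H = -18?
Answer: -221630/17 ≈ -13037.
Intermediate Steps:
O(u) = 1 (O(u) = u/u = 1)
I(T) = -9 + 1/(-18 + T) (I(T) = -9 + 1/(T - 18) = -9 + 1/(-18 + T))
-13028 + I(O(-13)) = -13028 + (163 - 9*1)/(-18 + 1) = -13028 + (163 - 9)/(-17) = -13028 - 1/17*154 = -13028 - 154/17 = -221630/17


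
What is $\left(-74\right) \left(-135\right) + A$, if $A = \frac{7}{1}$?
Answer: $9997$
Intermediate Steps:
$A = 7$ ($A = 7 \cdot 1 = 7$)
$\left(-74\right) \left(-135\right) + A = \left(-74\right) \left(-135\right) + 7 = 9990 + 7 = 9997$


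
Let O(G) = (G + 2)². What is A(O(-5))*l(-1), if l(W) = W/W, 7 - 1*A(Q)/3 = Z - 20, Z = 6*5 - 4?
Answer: 3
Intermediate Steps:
O(G) = (2 + G)²
Z = 26 (Z = 30 - 4 = 26)
A(Q) = 3 (A(Q) = 21 - 3*(26 - 20) = 21 - 3*6 = 21 - 18 = 3)
l(W) = 1
A(O(-5))*l(-1) = 3*1 = 3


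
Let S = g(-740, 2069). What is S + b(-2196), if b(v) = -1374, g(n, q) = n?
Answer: -2114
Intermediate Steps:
S = -740
S + b(-2196) = -740 - 1374 = -2114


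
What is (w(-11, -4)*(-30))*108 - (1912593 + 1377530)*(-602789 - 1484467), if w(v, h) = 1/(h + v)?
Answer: 6867328972704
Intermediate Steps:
(w(-11, -4)*(-30))*108 - (1912593 + 1377530)*(-602789 - 1484467) = (-30/(-4 - 11))*108 - (1912593 + 1377530)*(-602789 - 1484467) = (-30/(-15))*108 - 3290123*(-2087256) = -1/15*(-30)*108 - 1*(-6867328972488) = 2*108 + 6867328972488 = 216 + 6867328972488 = 6867328972704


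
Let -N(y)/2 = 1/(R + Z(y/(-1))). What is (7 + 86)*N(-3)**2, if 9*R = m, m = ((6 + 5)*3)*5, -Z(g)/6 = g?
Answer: 3348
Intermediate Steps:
Z(g) = -6*g
m = 165 (m = (11*3)*5 = 33*5 = 165)
R = 55/3 (R = (1/9)*165 = 55/3 ≈ 18.333)
N(y) = -2/(55/3 + 6*y) (N(y) = -2/(55/3 - 6*y/(-1)) = -2/(55/3 - 6*y*(-1)) = -2/(55/3 - (-6)*y) = -2/(55/3 + 6*y))
(7 + 86)*N(-3)**2 = (7 + 86)*(6/(-55 - 18*(-3)))**2 = 93*(6/(-55 + 54))**2 = 93*(6/(-1))**2 = 93*(6*(-1))**2 = 93*(-6)**2 = 93*36 = 3348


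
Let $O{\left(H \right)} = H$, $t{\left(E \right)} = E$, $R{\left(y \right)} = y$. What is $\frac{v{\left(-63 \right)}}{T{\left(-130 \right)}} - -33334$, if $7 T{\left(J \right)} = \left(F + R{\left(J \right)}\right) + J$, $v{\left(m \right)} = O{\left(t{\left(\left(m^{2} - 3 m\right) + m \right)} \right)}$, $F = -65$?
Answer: $\frac{166229}{5} \approx 33246.0$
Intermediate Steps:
$v{\left(m \right)} = m^{2} - 2 m$ ($v{\left(m \right)} = \left(m^{2} - 3 m\right) + m = m^{2} - 2 m$)
$T{\left(J \right)} = - \frac{65}{7} + \frac{2 J}{7}$ ($T{\left(J \right)} = \frac{\left(-65 + J\right) + J}{7} = \frac{-65 + 2 J}{7} = - \frac{65}{7} + \frac{2 J}{7}$)
$\frac{v{\left(-63 \right)}}{T{\left(-130 \right)}} - -33334 = \frac{\left(-63\right) \left(-2 - 63\right)}{- \frac{65}{7} + \frac{2}{7} \left(-130\right)} - -33334 = \frac{\left(-63\right) \left(-65\right)}{- \frac{65}{7} - \frac{260}{7}} + 33334 = \frac{4095}{- \frac{325}{7}} + 33334 = 4095 \left(- \frac{7}{325}\right) + 33334 = - \frac{441}{5} + 33334 = \frac{166229}{5}$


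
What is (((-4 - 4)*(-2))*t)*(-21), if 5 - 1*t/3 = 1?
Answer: -4032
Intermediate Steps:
t = 12 (t = 15 - 3*1 = 15 - 3 = 12)
(((-4 - 4)*(-2))*t)*(-21) = (((-4 - 4)*(-2))*12)*(-21) = (-8*(-2)*12)*(-21) = (16*12)*(-21) = 192*(-21) = -4032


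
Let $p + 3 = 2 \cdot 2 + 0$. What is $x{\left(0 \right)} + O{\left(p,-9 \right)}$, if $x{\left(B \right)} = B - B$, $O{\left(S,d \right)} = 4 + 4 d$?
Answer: $-32$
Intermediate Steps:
$p = 1$ ($p = -3 + \left(2 \cdot 2 + 0\right) = -3 + \left(4 + 0\right) = -3 + 4 = 1$)
$x{\left(B \right)} = 0$
$x{\left(0 \right)} + O{\left(p,-9 \right)} = 0 + \left(4 + 4 \left(-9\right)\right) = 0 + \left(4 - 36\right) = 0 - 32 = -32$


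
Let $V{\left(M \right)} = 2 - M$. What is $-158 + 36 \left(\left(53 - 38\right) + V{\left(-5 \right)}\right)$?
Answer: $634$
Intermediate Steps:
$-158 + 36 \left(\left(53 - 38\right) + V{\left(-5 \right)}\right) = -158 + 36 \left(\left(53 - 38\right) + \left(2 - -5\right)\right) = -158 + 36 \left(15 + \left(2 + 5\right)\right) = -158 + 36 \left(15 + 7\right) = -158 + 36 \cdot 22 = -158 + 792 = 634$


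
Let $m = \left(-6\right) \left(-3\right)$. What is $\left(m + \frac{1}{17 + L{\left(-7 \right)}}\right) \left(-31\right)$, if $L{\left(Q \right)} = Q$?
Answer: $- \frac{5611}{10} \approx -561.1$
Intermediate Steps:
$m = 18$
$\left(m + \frac{1}{17 + L{\left(-7 \right)}}\right) \left(-31\right) = \left(18 + \frac{1}{17 - 7}\right) \left(-31\right) = \left(18 + \frac{1}{10}\right) \left(-31\right) = \frac{181}{10} \left(-31\right) = - \frac{5611}{10}$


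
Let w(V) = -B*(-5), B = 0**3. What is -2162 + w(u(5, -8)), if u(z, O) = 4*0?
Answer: -2162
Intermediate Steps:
u(z, O) = 0
B = 0
w(V) = 0 (w(V) = -1*0*(-5) = 0*(-5) = 0)
-2162 + w(u(5, -8)) = -2162 + 0 = -2162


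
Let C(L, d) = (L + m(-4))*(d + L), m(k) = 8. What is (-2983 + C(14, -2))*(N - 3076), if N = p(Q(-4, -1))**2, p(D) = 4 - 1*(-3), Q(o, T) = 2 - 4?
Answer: 8230413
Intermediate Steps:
Q(o, T) = -2
p(D) = 7 (p(D) = 4 + 3 = 7)
C(L, d) = (8 + L)*(L + d) (C(L, d) = (L + 8)*(d + L) = (8 + L)*(L + d))
N = 49 (N = 7**2 = 49)
(-2983 + C(14, -2))*(N - 3076) = (-2983 + (14**2 + 8*14 + 8*(-2) + 14*(-2)))*(49 - 3076) = (-2983 + (196 + 112 - 16 - 28))*(-3027) = (-2983 + 264)*(-3027) = -2719*(-3027) = 8230413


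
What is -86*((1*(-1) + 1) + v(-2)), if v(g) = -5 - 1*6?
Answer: 946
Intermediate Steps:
v(g) = -11 (v(g) = -5 - 6 = -11)
-86*((1*(-1) + 1) + v(-2)) = -86*((1*(-1) + 1) - 11) = -86*((-1 + 1) - 11) = -86*(0 - 11) = -86*(-11) = 946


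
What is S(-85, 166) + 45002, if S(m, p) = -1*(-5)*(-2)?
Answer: 44992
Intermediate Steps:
S(m, p) = -10 (S(m, p) = 5*(-2) = -10)
S(-85, 166) + 45002 = -10 + 45002 = 44992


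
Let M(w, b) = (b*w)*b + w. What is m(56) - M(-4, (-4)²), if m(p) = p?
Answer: 1084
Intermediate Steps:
M(w, b) = w + w*b² (M(w, b) = w*b² + w = w + w*b²)
m(56) - M(-4, (-4)²) = 56 - (-4)*(1 + ((-4)²)²) = 56 - (-4)*(1 + 16²) = 56 - (-4)*(1 + 256) = 56 - (-4)*257 = 56 - 1*(-1028) = 56 + 1028 = 1084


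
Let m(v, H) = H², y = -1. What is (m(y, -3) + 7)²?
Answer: 256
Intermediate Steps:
(m(y, -3) + 7)² = ((-3)² + 7)² = (9 + 7)² = 16² = 256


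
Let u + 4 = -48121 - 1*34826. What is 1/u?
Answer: -1/82951 ≈ -1.2055e-5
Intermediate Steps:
u = -82951 (u = -4 + (-48121 - 1*34826) = -4 + (-48121 - 34826) = -4 - 82947 = -82951)
1/u = 1/(-82951) = -1/82951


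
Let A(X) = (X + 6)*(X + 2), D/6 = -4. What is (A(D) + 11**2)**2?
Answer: 267289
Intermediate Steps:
D = -24 (D = 6*(-4) = -24)
A(X) = (2 + X)*(6 + X) (A(X) = (6 + X)*(2 + X) = (2 + X)*(6 + X))
(A(D) + 11**2)**2 = ((12 + (-24)**2 + 8*(-24)) + 11**2)**2 = ((12 + 576 - 192) + 121)**2 = (396 + 121)**2 = 517**2 = 267289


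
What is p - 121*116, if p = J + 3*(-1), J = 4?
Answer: -14035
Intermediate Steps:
p = 1 (p = 4 + 3*(-1) = 4 - 3 = 1)
p - 121*116 = 1 - 121*116 = 1 - 14036 = -14035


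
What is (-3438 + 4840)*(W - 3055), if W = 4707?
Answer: 2316104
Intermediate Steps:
(-3438 + 4840)*(W - 3055) = (-3438 + 4840)*(4707 - 3055) = 1402*1652 = 2316104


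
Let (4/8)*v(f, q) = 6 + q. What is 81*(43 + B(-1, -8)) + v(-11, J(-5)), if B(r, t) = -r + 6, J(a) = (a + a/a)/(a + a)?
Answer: 20314/5 ≈ 4062.8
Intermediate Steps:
J(a) = (1 + a)/(2*a) (J(a) = (a + 1)/((2*a)) = (1 + a)*(1/(2*a)) = (1 + a)/(2*a))
B(r, t) = 6 - r
v(f, q) = 12 + 2*q (v(f, q) = 2*(6 + q) = 12 + 2*q)
81*(43 + B(-1, -8)) + v(-11, J(-5)) = 81*(43 + (6 - 1*(-1))) + (12 + 2*((1/2)*(1 - 5)/(-5))) = 81*(43 + (6 + 1)) + (12 + 2*((1/2)*(-1/5)*(-4))) = 81*(43 + 7) + (12 + 2*(2/5)) = 81*50 + (12 + 4/5) = 4050 + 64/5 = 20314/5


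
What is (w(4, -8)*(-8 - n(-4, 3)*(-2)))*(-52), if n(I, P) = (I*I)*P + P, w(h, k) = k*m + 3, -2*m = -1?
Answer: 4888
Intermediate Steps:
m = ½ (m = -½*(-1) = ½ ≈ 0.50000)
w(h, k) = 3 + k/2 (w(h, k) = k*(½) + 3 = k/2 + 3 = 3 + k/2)
n(I, P) = P + P*I² (n(I, P) = I²*P + P = P*I² + P = P + P*I²)
(w(4, -8)*(-8 - n(-4, 3)*(-2)))*(-52) = ((3 + (½)*(-8))*(-8 - 3*(1 + (-4)²)*(-2)))*(-52) = ((3 - 4)*(-8 - 3*(1 + 16)*(-2)))*(-52) = -(-8 - 3*17*(-2))*(-52) = -(-8 - 51*(-2))*(-52) = -(-8 - 1*(-102))*(-52) = -(-8 + 102)*(-52) = -1*94*(-52) = -94*(-52) = 4888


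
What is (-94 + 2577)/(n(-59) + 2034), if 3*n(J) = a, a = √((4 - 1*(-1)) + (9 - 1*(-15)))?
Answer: 45453798/37234375 - 7449*√29/37234375 ≈ 1.2197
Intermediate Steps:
a = √29 (a = √((4 + 1) + (9 + 15)) = √(5 + 24) = √29 ≈ 5.3852)
n(J) = √29/3
(-94 + 2577)/(n(-59) + 2034) = (-94 + 2577)/(√29/3 + 2034) = 2483/(2034 + √29/3)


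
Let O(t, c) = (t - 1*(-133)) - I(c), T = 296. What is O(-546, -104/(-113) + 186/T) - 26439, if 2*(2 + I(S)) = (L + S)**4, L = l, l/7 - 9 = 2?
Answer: -2982150530513722374641601/156455426631229952 ≈ -1.9061e+7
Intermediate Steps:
l = 77 (l = 63 + 7*2 = 63 + 14 = 77)
L = 77
I(S) = -2 + (77 + S)**4/2
O(t, c) = 135 + t - (77 + c)**4/2 (O(t, c) = (t - 1*(-133)) - (-2 + (77 + c)**4/2) = (t + 133) + (2 - (77 + c)**4/2) = (133 + t) + (2 - (77 + c)**4/2) = 135 + t - (77 + c)**4/2)
O(-546, -104/(-113) + 186/T) - 26439 = (135 - 546 - (77 + (-104/(-113) + 186/296))**4/2) - 26439 = (135 - 546 - (77 + (-104*(-1/113) + 186*(1/296)))**4/2) - 26439 = (135 - 546 - (77 + (104/113 + 93/148))**4/2) - 26439 = (135 - 546 - (77 + 25901/16724)**4/2) - 26439 = (135 - 546 - (1313649/16724)**4/2) - 26439 = (135 - 546 - 1/2*2977949702308673850430401/78227713315614976) - 26439 = (135 - 546 - 2977949702308673850430401/156455426631229952) - 26439 = -2978014005489019285940673/156455426631229952 - 26439 = -2982150530513722374641601/156455426631229952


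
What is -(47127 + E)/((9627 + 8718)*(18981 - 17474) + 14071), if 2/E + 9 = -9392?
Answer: -443040925/260031528386 ≈ -0.0017038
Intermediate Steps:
E = -2/9401 (E = 2/(-9 - 9392) = 2/(-9401) = 2*(-1/9401) = -2/9401 ≈ -0.00021274)
-(47127 + E)/((9627 + 8718)*(18981 - 17474) + 14071) = -(47127 - 2/9401)/((9627 + 8718)*(18981 - 17474) + 14071) = -443040925/(9401*(18345*1507 + 14071)) = -443040925/(9401*(27645915 + 14071)) = -443040925/(9401*27659986) = -1*443040925/260031528386 = -443040925/260031528386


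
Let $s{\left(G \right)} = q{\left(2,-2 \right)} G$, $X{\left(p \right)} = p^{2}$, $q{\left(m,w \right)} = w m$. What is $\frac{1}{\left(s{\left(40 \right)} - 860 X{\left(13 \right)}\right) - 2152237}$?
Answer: $- \frac{1}{2297737} \approx -4.3521 \cdot 10^{-7}$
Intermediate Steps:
$q{\left(m,w \right)} = m w$
$s{\left(G \right)} = - 4 G$ ($s{\left(G \right)} = 2 \left(-2\right) G = - 4 G$)
$\frac{1}{\left(s{\left(40 \right)} - 860 X{\left(13 \right)}\right) - 2152237} = \frac{1}{\left(\left(-4\right) 40 - 860 \cdot 13^{2}\right) - 2152237} = \frac{1}{\left(-160 - 145340\right) - 2152237} = \frac{1}{-145500 - 2152237} = \frac{1}{-2297737} = - \frac{1}{2297737}$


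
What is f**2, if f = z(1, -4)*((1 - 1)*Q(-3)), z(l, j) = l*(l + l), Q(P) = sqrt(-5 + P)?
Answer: 0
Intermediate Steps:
z(l, j) = 2*l**2 (z(l, j) = l*(2*l) = 2*l**2)
f = 0 (f = (2*1**2)*((1 - 1)*sqrt(-5 - 3)) = (2*1)*(0*sqrt(-8)) = 2*(0*(2*I*sqrt(2))) = 2*0 = 0)
f**2 = 0**2 = 0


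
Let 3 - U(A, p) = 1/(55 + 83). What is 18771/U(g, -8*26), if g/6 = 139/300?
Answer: 2590398/413 ≈ 6272.1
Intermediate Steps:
g = 139/50 (g = 6*(139/300) = 139/50 ≈ 2.7800)
U(A, p) = 413/138 (U(A, p) = 3 - 1/(55 + 83) = 3 - 1/138 = 413/138)
18771/U(g, -8*26) = 18771/(413/138) = 18771*(138/413) = 2590398/413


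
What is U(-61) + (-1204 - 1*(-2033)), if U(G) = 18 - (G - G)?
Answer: 847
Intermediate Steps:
U(G) = 18 (U(G) = 18 - 1*0 = 18 + 0 = 18)
U(-61) + (-1204 - 1*(-2033)) = 18 + (-1204 - 1*(-2033)) = 18 + (-1204 + 2033) = 18 + 829 = 847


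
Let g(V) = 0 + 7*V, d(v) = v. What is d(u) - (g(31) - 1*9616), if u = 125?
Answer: 9524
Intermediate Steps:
g(V) = 7*V
d(u) - (g(31) - 1*9616) = 125 - (7*31 - 1*9616) = 125 - (217 - 9616) = 125 - 1*(-9399) = 125 + 9399 = 9524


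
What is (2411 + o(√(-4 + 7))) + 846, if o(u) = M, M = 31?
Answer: 3288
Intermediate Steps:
o(u) = 31
(2411 + o(√(-4 + 7))) + 846 = (2411 + 31) + 846 = 2442 + 846 = 3288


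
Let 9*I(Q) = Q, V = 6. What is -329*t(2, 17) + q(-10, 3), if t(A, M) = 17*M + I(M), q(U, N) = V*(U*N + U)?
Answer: -863482/9 ≈ -95943.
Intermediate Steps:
I(Q) = Q/9
q(U, N) = 6*U + 6*N*U (q(U, N) = 6*(U*N + U) = 6*(N*U + U) = 6*(U + N*U) = 6*U + 6*N*U)
t(A, M) = 154*M/9 (t(A, M) = 17*M + M/9 = 154*M/9)
-329*t(2, 17) + q(-10, 3) = -50666*17/9 + 6*(-10)*(1 + 3) = -329*2618/9 + 6*(-10)*4 = -861322/9 - 240 = -863482/9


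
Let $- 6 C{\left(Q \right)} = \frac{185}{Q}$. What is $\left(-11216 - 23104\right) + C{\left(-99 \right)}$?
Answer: $- \frac{20385895}{594} \approx -34320.0$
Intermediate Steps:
$C{\left(Q \right)} = - \frac{185}{6 Q}$ ($C{\left(Q \right)} = - \frac{185 \frac{1}{Q}}{6} = - \frac{185}{6 Q}$)
$\left(-11216 - 23104\right) + C{\left(-99 \right)} = \left(-11216 - 23104\right) - \frac{185}{6 \left(-99\right)} = -34320 - - \frac{185}{594} = -34320 + \frac{185}{594} = - \frac{20385895}{594}$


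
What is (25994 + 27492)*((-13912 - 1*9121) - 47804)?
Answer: -3788787782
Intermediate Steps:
(25994 + 27492)*((-13912 - 1*9121) - 47804) = 53486*((-13912 - 9121) - 47804) = 53486*(-23033 - 47804) = 53486*(-70837) = -3788787782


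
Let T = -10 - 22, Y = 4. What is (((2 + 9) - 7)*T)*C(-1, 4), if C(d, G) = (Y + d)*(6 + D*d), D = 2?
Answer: -1536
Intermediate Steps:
T = -32
C(d, G) = (4 + d)*(6 + 2*d)
(((2 + 9) - 7)*T)*C(-1, 4) = (((2 + 9) - 7)*(-32))*(24 + 2*(-1)**2 + 14*(-1)) = ((11 - 7)*(-32))*(24 + 2*1 - 14) = (4*(-32))*(24 + 2 - 14) = -128*12 = -1536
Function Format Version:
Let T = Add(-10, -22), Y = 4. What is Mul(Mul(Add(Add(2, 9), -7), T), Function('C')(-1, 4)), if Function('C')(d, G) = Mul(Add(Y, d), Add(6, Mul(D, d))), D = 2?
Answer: -1536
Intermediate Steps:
T = -32
Function('C')(d, G) = Mul(Add(4, d), Add(6, Mul(2, d)))
Mul(Mul(Add(Add(2, 9), -7), T), Function('C')(-1, 4)) = Mul(Mul(Add(Add(2, 9), -7), -32), Add(24, Mul(2, Pow(-1, 2)), Mul(14, -1))) = Mul(Mul(Add(11, -7), -32), Add(24, Mul(2, 1), -14)) = Mul(Mul(4, -32), Add(24, 2, -14)) = Mul(-128, 12) = -1536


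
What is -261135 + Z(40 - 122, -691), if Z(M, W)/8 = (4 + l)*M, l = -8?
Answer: -258511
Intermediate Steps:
Z(M, W) = -32*M (Z(M, W) = 8*((4 - 8)*M) = 8*(-4*M) = -32*M)
-261135 + Z(40 - 122, -691) = -261135 - 32*(40 - 122) = -261135 - 32*(-82) = -261135 + 2624 = -258511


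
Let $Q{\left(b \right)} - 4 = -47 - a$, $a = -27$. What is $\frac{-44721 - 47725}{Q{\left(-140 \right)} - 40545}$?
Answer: $\frac{92446}{40561} \approx 2.2792$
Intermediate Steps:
$Q{\left(b \right)} = -16$ ($Q{\left(b \right)} = 4 - 20 = -16$)
$\frac{-44721 - 47725}{Q{\left(-140 \right)} - 40545} = \frac{-44721 - 47725}{-16 - 40545} = - \frac{92446}{-40561} = \left(-92446\right) \left(- \frac{1}{40561}\right) = \frac{92446}{40561}$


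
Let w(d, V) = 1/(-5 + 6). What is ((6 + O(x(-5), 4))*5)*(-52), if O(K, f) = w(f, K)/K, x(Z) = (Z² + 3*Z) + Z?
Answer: -1612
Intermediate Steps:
x(Z) = Z² + 4*Z
w(d, V) = 1 (w(d, V) = 1/1 = 1)
O(K, f) = 1/K
((6 + O(x(-5), 4))*5)*(-52) = ((6 + 1/(-5*(4 - 5)))*5)*(-52) = ((6 + 1/(-5*(-1)))*5)*(-52) = ((6 + 1/5)*5)*(-52) = ((6 + ⅕)*5)*(-52) = ((31/5)*5)*(-52) = 31*(-52) = -1612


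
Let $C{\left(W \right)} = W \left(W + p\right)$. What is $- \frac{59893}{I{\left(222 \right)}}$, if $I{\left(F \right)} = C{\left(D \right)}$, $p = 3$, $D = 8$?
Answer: $- \frac{59893}{88} \approx -680.6$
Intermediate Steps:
$C{\left(W \right)} = W \left(3 + W\right)$ ($C{\left(W \right)} = W \left(W + 3\right) = W \left(3 + W\right)$)
$I{\left(F \right)} = 88$ ($I{\left(F \right)} = 8 \left(3 + 8\right) = 8 \cdot 11 = 88$)
$- \frac{59893}{I{\left(222 \right)}} = - \frac{59893}{88}$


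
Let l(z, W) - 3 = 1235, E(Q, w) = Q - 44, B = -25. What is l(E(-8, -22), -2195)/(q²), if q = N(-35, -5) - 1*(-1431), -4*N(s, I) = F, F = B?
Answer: 19808/33051001 ≈ 0.00059932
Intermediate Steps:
F = -25
N(s, I) = 25/4 (N(s, I) = -¼*(-25) = 25/4)
E(Q, w) = -44 + Q
l(z, W) = 1238 (l(z, W) = 3 + 1235 = 1238)
q = 5749/4 (q = 25/4 - 1*(-1431) = 25/4 + 1431 = 5749/4 ≈ 1437.3)
l(E(-8, -22), -2195)/(q²) = 1238/((5749/4)²) = 1238/(33051001/16) = 1238*(16/33051001) = 19808/33051001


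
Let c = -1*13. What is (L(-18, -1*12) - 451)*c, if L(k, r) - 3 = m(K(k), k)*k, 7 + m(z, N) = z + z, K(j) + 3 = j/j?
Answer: 3250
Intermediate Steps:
K(j) = -2 (K(j) = -3 + j/j = -3 + 1 = -2)
m(z, N) = -7 + 2*z (m(z, N) = -7 + (z + z) = -7 + 2*z)
L(k, r) = 3 - 11*k (L(k, r) = 3 + (-7 + 2*(-2))*k = 3 + (-7 - 4)*k = 3 - 11*k)
c = -13
(L(-18, -1*12) - 451)*c = ((3 - 11*(-18)) - 451)*(-13) = ((3 + 198) - 451)*(-13) = (201 - 451)*(-13) = -250*(-13) = 3250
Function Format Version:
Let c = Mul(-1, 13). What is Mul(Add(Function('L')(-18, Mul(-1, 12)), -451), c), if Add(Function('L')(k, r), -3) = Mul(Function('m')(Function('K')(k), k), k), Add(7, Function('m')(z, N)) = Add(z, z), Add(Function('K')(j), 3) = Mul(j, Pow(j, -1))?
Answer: 3250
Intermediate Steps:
Function('K')(j) = -2 (Function('K')(j) = Add(-3, Mul(j, Pow(j, -1))) = Add(-3, 1) = -2)
Function('m')(z, N) = Add(-7, Mul(2, z)) (Function('m')(z, N) = Add(-7, Add(z, z)) = Add(-7, Mul(2, z)))
Function('L')(k, r) = Add(3, Mul(-11, k)) (Function('L')(k, r) = Add(3, Mul(Add(-7, Mul(2, -2)), k)) = Add(3, Mul(Add(-7, -4), k)) = Add(3, Mul(-11, k)))
c = -13
Mul(Add(Function('L')(-18, Mul(-1, 12)), -451), c) = Mul(Add(Add(3, Mul(-11, -18)), -451), -13) = Mul(Add(Add(3, 198), -451), -13) = Mul(Add(201, -451), -13) = Mul(-250, -13) = 3250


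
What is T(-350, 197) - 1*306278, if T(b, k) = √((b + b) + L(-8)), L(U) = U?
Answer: -306278 + 2*I*√177 ≈ -3.0628e+5 + 26.608*I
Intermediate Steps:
T(b, k) = √(-8 + 2*b) (T(b, k) = √((b + b) - 8) = √(2*b - 8) = √(-8 + 2*b))
T(-350, 197) - 1*306278 = √(-8 + 2*(-350)) - 1*306278 = √(-8 - 700) - 306278 = √(-708) - 306278 = 2*I*√177 - 306278 = -306278 + 2*I*√177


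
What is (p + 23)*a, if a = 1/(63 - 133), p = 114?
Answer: -137/70 ≈ -1.9571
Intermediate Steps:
a = -1/70 (a = 1/(-70) = -1/70 ≈ -0.014286)
(p + 23)*a = (114 + 23)*(-1/70) = 137*(-1/70) = -137/70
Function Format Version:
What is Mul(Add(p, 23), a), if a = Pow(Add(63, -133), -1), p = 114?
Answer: Rational(-137, 70) ≈ -1.9571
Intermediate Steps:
a = Rational(-1, 70) (a = Pow(-70, -1) = Rational(-1, 70) ≈ -0.014286)
Mul(Add(p, 23), a) = Mul(Add(114, 23), Rational(-1, 70)) = Mul(137, Rational(-1, 70)) = Rational(-137, 70)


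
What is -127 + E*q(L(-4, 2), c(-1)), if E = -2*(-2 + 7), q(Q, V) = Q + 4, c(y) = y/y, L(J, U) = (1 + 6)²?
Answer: -657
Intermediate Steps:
L(J, U) = 49 (L(J, U) = 7² = 49)
c(y) = 1
q(Q, V) = 4 + Q
E = -10 (E = -2*5 = -10)
-127 + E*q(L(-4, 2), c(-1)) = -127 - 10*(4 + 49) = -127 - 10*53 = -127 - 530 = -657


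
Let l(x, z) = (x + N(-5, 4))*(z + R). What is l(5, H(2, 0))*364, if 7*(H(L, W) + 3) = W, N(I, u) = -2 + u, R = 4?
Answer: 2548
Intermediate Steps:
H(L, W) = -3 + W/7
l(x, z) = (2 + x)*(4 + z) (l(x, z) = (x + (-2 + 4))*(z + 4) = (x + 2)*(4 + z) = (2 + x)*(4 + z))
l(5, H(2, 0))*364 = (8 + 2*(-3 + (⅐)*0) + 4*5 + 5*(-3 + (⅐)*0))*364 = (8 + 2*(-3 + 0) + 20 + 5*(-3 + 0))*364 = (8 + 2*(-3) + 20 + 5*(-3))*364 = (8 - 6 + 20 - 15)*364 = 7*364 = 2548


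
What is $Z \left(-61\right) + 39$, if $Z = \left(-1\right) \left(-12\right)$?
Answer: $-693$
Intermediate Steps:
$Z = 12$
$Z \left(-61\right) + 39 = 12 \left(-61\right) + 39 = -732 + 39 = -693$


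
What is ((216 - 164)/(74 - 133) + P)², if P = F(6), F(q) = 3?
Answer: 15625/3481 ≈ 4.4887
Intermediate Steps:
P = 3
((216 - 164)/(74 - 133) + P)² = ((216 - 164)/(74 - 133) + 3)² = (52/(-59) + 3)² = (52*(-1/59) + 3)² = (-52/59 + 3)² = (125/59)² = 15625/3481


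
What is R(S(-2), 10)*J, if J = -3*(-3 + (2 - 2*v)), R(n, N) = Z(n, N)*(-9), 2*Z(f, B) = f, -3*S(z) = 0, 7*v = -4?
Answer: 0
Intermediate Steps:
v = -4/7 (v = (⅐)*(-4) = -4/7 ≈ -0.57143)
S(z) = 0 (S(z) = -⅓*0 = 0)
Z(f, B) = f/2
R(n, N) = -9*n/2 (R(n, N) = (n/2)*(-9) = -9*n/2)
J = -3/7 (J = -3*(-3 + (2 - 2*(-4/7))) = -3*(-3 + (2 + 8/7)) = -3*(-3 + 22/7) = -3*⅐ = -3/7 ≈ -0.42857)
R(S(-2), 10)*J = -9/2*0*(-3/7) = 0*(-3/7) = 0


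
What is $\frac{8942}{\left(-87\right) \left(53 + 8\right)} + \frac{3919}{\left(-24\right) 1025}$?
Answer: $- \frac{80257111}{43517400} \approx -1.8443$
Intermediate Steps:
$\frac{8942}{\left(-87\right) \left(53 + 8\right)} + \frac{3919}{\left(-24\right) 1025} = \frac{8942}{\left(-87\right) 61} + \frac{3919}{-24600} = \frac{8942}{-5307} + 3919 \left(- \frac{1}{24600}\right) = 8942 \left(- \frac{1}{5307}\right) - \frac{3919}{24600} = - \frac{8942}{5307} - \frac{3919}{24600} = - \frac{80257111}{43517400}$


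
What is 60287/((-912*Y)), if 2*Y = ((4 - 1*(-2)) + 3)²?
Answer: -3173/1944 ≈ -1.6322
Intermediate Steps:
Y = 81/2 (Y = ((4 - 1*(-2)) + 3)²/2 = ((4 + 2) + 3)²/2 = (6 + 3)²/2 = (½)*9² = (½)*81 = 81/2 ≈ 40.500)
60287/((-912*Y)) = 60287/((-912*81/2)) = 60287/(-36936) = 60287*(-1/36936) = -3173/1944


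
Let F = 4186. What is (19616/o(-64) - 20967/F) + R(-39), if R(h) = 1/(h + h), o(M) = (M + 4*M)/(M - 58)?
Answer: 234632992/31395 ≈ 7473.6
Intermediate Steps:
o(M) = 5*M/(-58 + M) (o(M) = (5*M)/(-58 + M) = 5*M/(-58 + M))
R(h) = 1/(2*h)
(19616/o(-64) - 20967/F) + R(-39) = (19616/((5*(-64)/(-58 - 64))) - 20967/4186) + (1/2)/(-39) = (19616/((5*(-64)/(-122))) - 20967*1/4186) + (1/2)*(-1/39) = (19616/((5*(-64)*(-1/122))) - 20967/4186) - 1/78 = (19616/(160/61) - 20967/4186) - 1/78 = (19616*(61/160) - 20967/4186) - 1/78 = (37393/5 - 20967/4186) - 1/78 = 156422263/20930 - 1/78 = 234632992/31395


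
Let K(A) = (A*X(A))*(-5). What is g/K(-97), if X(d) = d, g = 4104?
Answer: -4104/47045 ≈ -0.087236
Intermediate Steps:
K(A) = -5*A² (K(A) = (A*A)*(-5) = A²*(-5) = -5*A²)
g/K(-97) = 4104/((-5*(-97)²)) = 4104/((-5*9409)) = 4104/(-47045) = 4104*(-1/47045) = -4104/47045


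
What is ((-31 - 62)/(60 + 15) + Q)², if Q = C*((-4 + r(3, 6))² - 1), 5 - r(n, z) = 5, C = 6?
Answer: 4923961/625 ≈ 7878.3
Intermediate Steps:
r(n, z) = 0 (r(n, z) = 5 - 1*5 = 5 - 5 = 0)
Q = 90 (Q = 6*((-4 + 0)² - 1) = 6*((-4)² - 1) = 6*(16 - 1) = 6*15 = 90)
((-31 - 62)/(60 + 15) + Q)² = ((-31 - 62)/(60 + 15) + 90)² = (-93/75 + 90)² = (-93*1/75 + 90)² = (-31/25 + 90)² = (2219/25)² = 4923961/625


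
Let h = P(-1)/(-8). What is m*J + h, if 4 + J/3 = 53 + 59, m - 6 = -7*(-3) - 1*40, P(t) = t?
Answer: -33695/8 ≈ -4211.9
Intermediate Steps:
m = -13 (m = 6 + (-7*(-3) - 1*40) = 6 + (21 - 40) = 6 - 19 = -13)
J = 324 (J = -12 + 3*(53 + 59) = -12 + 3*112 = -12 + 336 = 324)
h = ⅛ (h = -1/(-8) = -1*(-⅛) = ⅛ ≈ 0.12500)
m*J + h = -13*324 + ⅛ = -4212 + ⅛ = -33695/8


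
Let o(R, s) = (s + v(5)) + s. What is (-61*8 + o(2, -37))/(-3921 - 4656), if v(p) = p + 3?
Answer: 554/8577 ≈ 0.064591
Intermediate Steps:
v(p) = 3 + p
o(R, s) = 8 + 2*s (o(R, s) = (s + (3 + 5)) + s = (s + 8) + s = (8 + s) + s = 8 + 2*s)
(-61*8 + o(2, -37))/(-3921 - 4656) = (-61*8 + (8 + 2*(-37)))/(-3921 - 4656) = (-488 + (8 - 74))/(-8577) = (-488 - 66)*(-1/8577) = -554*(-1/8577) = 554/8577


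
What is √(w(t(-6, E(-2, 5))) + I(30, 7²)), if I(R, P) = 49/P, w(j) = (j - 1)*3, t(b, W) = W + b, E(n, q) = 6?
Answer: I*√2 ≈ 1.4142*I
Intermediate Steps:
w(j) = -3 + 3*j (w(j) = (-1 + j)*3 = -3 + 3*j)
√(w(t(-6, E(-2, 5))) + I(30, 7²)) = √((-3 + 3*(6 - 6)) + 49/(7²)) = √((-3 + 3*0) + 49/49) = √((-3 + 0) + 49*(1/49)) = √(-3 + 1) = √(-2) = I*√2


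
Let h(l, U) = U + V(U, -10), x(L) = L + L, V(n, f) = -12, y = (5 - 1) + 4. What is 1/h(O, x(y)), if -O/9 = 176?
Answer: ¼ ≈ 0.25000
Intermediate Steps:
O = -1584 (O = -9*176 = -1584)
y = 8 (y = 4 + 4 = 8)
x(L) = 2*L
h(l, U) = -12 + U (h(l, U) = U - 12 = -12 + U)
1/h(O, x(y)) = 1/(-12 + 2*8) = 1/(-12 + 16) = 1/4 = ¼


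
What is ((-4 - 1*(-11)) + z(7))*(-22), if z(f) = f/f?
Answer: -176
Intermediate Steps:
z(f) = 1
((-4 - 1*(-11)) + z(7))*(-22) = ((-4 - 1*(-11)) + 1)*(-22) = ((-4 + 11) + 1)*(-22) = (7 + 1)*(-22) = 8*(-22) = -176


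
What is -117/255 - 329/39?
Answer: -29486/3315 ≈ -8.8947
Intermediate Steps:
-117/255 - 329/39 = -117*1/255 - 329*1/39 = -39/85 - 329/39 = -29486/3315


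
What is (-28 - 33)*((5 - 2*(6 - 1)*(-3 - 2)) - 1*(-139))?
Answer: -11834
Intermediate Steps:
(-28 - 33)*((5 - 2*(6 - 1)*(-3 - 2)) - 1*(-139)) = -61*((5 - 10*(-5)) + 139) = -61*((5 - 2*(-25)) + 139) = -61*((5 + 50) + 139) = -61*(55 + 139) = -61*194 = -11834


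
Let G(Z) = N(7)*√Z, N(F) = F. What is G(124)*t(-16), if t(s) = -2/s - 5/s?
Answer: 49*√31/8 ≈ 34.103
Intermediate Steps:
t(s) = -7/s
G(Z) = 7*√Z
G(124)*t(-16) = (7*√124)*(-7/(-16)) = (7*(2*√31))*(-7*(-1/16)) = (14*√31)*(7/16) = 49*√31/8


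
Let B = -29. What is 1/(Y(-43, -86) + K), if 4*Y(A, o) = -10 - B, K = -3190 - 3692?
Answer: -4/27509 ≈ -0.00014541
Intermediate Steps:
K = -6882
Y(A, o) = 19/4 (Y(A, o) = (-10 - 1*(-29))/4 = (-10 + 29)/4 = (¼)*19 = 19/4)
1/(Y(-43, -86) + K) = 1/(19/4 - 6882) = 1/(-27509/4) = -4/27509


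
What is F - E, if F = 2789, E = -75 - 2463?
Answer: 5327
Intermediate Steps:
E = -2538
F - E = 2789 - 1*(-2538) = 2789 + 2538 = 5327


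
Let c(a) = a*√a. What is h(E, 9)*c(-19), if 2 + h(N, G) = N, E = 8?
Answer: -114*I*√19 ≈ -496.91*I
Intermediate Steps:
h(N, G) = -2 + N
c(a) = a^(3/2)
h(E, 9)*c(-19) = (-2 + 8)*(-19)^(3/2) = 6*(-19*I*√19) = -114*I*√19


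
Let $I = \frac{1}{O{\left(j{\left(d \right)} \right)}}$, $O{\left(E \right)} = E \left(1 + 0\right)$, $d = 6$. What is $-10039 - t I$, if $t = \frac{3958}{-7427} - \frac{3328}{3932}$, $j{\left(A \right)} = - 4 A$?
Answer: $- \frac{879510701777}{87608892} \approx -10039.0$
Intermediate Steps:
$t = - \frac{10069978}{7300741}$ ($t = 3958 \left(- \frac{1}{7427}\right) - \frac{832}{983} = - \frac{3958}{7427} - \frac{832}{983} = - \frac{10069978}{7300741} \approx -1.3793$)
$O{\left(E \right)} = E$ ($O{\left(E \right)} = E 1 = E$)
$I = - \frac{1}{24}$ ($I = \frac{1}{\left(-4\right) 6} = \frac{1}{-24} = - \frac{1}{24} \approx -0.041667$)
$-10039 - t I = -10039 - \left(- \frac{10069978}{7300741}\right) \left(- \frac{1}{24}\right) = -10039 - \frac{5034989}{87608892} = - \frac{879510701777}{87608892}$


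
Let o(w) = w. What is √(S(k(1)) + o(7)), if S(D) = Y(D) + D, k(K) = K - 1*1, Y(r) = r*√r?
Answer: √7 ≈ 2.6458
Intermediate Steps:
Y(r) = r^(3/2)
k(K) = -1 + K (k(K) = K - 1 = -1 + K)
S(D) = D + D^(3/2) (S(D) = D^(3/2) + D = D + D^(3/2))
√(S(k(1)) + o(7)) = √(((-1 + 1) + (-1 + 1)^(3/2)) + 7) = √((0 + 0^(3/2)) + 7) = √((0 + 0) + 7) = √(0 + 7) = √7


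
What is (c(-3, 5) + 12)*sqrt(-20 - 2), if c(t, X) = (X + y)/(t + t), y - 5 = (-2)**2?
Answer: 29*I*sqrt(22)/3 ≈ 45.341*I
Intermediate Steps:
y = 9 (y = 5 + (-2)**2 = 5 + 4 = 9)
c(t, X) = (9 + X)/(2*t) (c(t, X) = (X + 9)/(t + t) = (9 + X)/((2*t)) = (9 + X)*(1/(2*t)) = (9 + X)/(2*t))
(c(-3, 5) + 12)*sqrt(-20 - 2) = ((1/2)*(9 + 5)/(-3) + 12)*sqrt(-20 - 2) = ((1/2)*(-1/3)*14 + 12)*sqrt(-22) = (-7/3 + 12)*(I*sqrt(22)) = 29*(I*sqrt(22))/3 = 29*I*sqrt(22)/3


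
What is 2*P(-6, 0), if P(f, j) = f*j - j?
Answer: 0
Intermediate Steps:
P(f, j) = -j + f*j
2*P(-6, 0) = 2*(0*(-1 - 6)) = 2*(0*(-7)) = 2*0 = 0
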